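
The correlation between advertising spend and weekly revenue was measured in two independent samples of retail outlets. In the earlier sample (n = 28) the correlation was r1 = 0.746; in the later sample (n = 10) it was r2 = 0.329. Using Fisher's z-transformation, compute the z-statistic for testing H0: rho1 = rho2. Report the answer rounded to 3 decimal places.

1.455

Fisher z-transforms: z1 = atanh(0.746) = 0.963874, z2 = atanh(0.329) = 0.341706; difference d = 0.622168
Var(d) = 1/25 + 1/7 = 0.0400000 + 0.1428571 = 0.1828571
z = d/√Var(d) = 0.622168 / √0.1828571 = 0.622168 / 0.427618 = 1.455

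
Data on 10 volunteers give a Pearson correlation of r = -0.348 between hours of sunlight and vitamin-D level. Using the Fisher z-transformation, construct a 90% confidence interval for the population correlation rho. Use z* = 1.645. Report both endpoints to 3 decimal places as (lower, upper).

Fisher z: z_r = atanh(r) = ½·ln((1+(-0.348))/(1−(-0.348))) = -0.363166
SE(z) = 1/√(n−3) = 1/√7 = 0.377964
90% ⇒ z* = 1.645; margin = 1.645·0.377964 = 0.621751
CI on z-scale: (-0.984917, 0.258585)
Back-transform: tanh(-0.984917) = -0.755187, tanh(0.258585) = 0.252972

(-0.755, 0.253)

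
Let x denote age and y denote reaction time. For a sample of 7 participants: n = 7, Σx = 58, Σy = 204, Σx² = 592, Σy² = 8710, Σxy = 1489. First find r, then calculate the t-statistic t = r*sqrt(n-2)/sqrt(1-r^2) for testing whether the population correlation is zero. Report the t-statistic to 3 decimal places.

S_xy = nΣxy − ΣxΣy = 7·1489 − 58·204 = 10423 − 11832 = -1409
S_xx = nΣx² − (Σx)² = 7·592 − 58² = 4144 − 3364 = 780
S_yy = nΣy² − (Σy)² = 7·8710 − 204² = 60970 − 41616 = 19354
r = S_xy / √(S_xx·S_yy) = -1409 / √(780·19354) = -1409 / √15096120 = -1409 / 3885.3726 = -0.3626
t = r·√(n−2)/√(1−r²) = -0.3626·√5 / √(1−0.131479) = -0.810798 / 0.931945 = -0.870

-0.870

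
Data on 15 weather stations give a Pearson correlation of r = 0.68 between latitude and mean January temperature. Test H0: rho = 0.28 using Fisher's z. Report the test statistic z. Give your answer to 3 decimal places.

Fisher z: atanh(0.68) = 0.829114, atanh(0.28) = 0.287682
z = (z_r − z_0)·√(n−3) = (0.829114 − 0.287682)·√12 = 0.541432 · 3.464102 = 1.876

1.876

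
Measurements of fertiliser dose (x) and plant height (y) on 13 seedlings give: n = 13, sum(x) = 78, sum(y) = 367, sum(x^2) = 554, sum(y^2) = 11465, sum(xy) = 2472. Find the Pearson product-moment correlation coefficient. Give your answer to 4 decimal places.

Numerator: nΣxy − (Σx)(Σy) = 13·2472 − (78)(367) = 3510
Denominator: √[(nΣx²−(Σx)²)(nΣy²−(Σy)²)]
  nΣx²−(Σx)² = 13·554 − 6084 = 1118;  nΣy²−(Σy)² = 13·11465 − 134689 = 14356
  √(1118·14356) = √16050008 = 4006.2461
r = 3510 / 4006.2461 = 0.8761

0.8761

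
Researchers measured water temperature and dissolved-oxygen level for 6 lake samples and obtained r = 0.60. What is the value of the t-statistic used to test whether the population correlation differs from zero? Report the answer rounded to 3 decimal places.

1 − r² = 1 − 0.3600 = 0.6400;  √(1−r²) = 0.800000
√(n−2) = √4 = 2.000000
t = r·√(n−2)/√(1−r²) = 0.60 · 2.000000 / 0.800000 = 1.500

1.500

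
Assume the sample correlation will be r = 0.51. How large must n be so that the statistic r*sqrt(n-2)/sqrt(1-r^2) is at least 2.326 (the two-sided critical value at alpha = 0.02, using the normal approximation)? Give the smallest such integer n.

Need r·√(n−2)/√(1−r²) ≥ 2.326
√(n−2) ≥ 2.326·√(1−0.2601) / 0.51 = 2.326·0.860174 / 0.51 = 3.9231
n−2 ≥ 15.3907  ⇒  n ≥ 17.3907
Smallest integer n = 18

18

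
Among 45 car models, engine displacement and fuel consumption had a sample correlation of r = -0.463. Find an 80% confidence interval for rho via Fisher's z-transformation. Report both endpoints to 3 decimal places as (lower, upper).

Fisher z: z_r = atanh(r) = ½·ln((1+(-0.463))/(1−(-0.463))) = -0.501123
SE(z) = 1/√(n−3) = 1/√42 = 0.154303
80% ⇒ z* = 1.282; margin = 1.282·0.154303 = 0.197816
CI on z-scale: (-0.698939, -0.303307)
Back-transform: tanh(-0.698939) = -0.603694, tanh(-0.303307) = -0.294336

(-0.604, -0.294)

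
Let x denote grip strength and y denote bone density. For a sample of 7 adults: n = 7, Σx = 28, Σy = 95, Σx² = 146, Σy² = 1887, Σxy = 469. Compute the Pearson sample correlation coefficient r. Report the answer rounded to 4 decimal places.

0.6243

Numerator: nΣxy − (Σx)(Σy) = 7·469 − (28)(95) = 623
Denominator: √[(nΣx²−(Σx)²)(nΣy²−(Σy)²)]
  nΣx²−(Σx)² = 7·146 − 784 = 238;  nΣy²−(Σy)² = 7·1887 − 9025 = 4184
  √(238·4184) = √995792 = 997.8938
r = 623 / 997.8938 = 0.6243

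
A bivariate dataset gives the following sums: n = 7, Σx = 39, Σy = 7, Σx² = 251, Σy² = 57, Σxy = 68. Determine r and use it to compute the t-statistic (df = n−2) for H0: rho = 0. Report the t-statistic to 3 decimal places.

Numerator: nΣxy − (Σx)(Σy) = 7·68 − (39)(7) = 203
Denominator: √[(nΣx²−(Σx)²)(nΣy²−(Σy)²)]
  nΣx²−(Σx)² = 7·251 − 1521 = 236;  nΣy²−(Σy)² = 7·57 − 49 = 350
  √(236·350) = √82600 = 287.4022
r = 203 / 287.4022 = 0.7063
t = r·√(n−2)/√(1−r²) = 0.7063·√5 / √(1−0.498860) = 1.579335 / 0.707912 = 2.231

2.231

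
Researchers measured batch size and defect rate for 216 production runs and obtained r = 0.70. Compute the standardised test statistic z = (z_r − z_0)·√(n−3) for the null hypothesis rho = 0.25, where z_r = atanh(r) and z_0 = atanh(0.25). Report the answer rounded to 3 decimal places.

8.930

Fisher z: atanh(0.70) = 0.867301, atanh(0.25) = 0.255413
z = (z_r − z_0)·√(n−3) = (0.867301 − 0.255413)·√213 = 0.611888 · 14.594520 = 8.930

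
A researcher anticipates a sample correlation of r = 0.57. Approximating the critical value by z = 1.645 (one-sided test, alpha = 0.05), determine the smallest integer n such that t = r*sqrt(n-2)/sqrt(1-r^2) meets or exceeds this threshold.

r√(n−2)/√(1−r²) ≥ 1.645  ⇔  n−2 ≥ (1.645)²·(1−r²)/r²
(1−r²)/r² = (1−0.3249)/0.3249 = 2.0779
n ≥ 2 + 2.706025·2.0779 = 2 + 5.6228 = 7.6228
⌈7.6228⌉ = 8

8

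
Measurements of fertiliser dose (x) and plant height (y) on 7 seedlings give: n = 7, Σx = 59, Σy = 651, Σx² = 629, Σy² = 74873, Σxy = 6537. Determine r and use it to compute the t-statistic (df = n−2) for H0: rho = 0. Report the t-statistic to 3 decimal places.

2.650

Numerator: nΣxy − (Σx)(Σy) = 7·6537 − (59)(651) = 7350
Denominator: √[(nΣx²−(Σx)²)(nΣy²−(Σy)²)]
  nΣx²−(Σx)² = 7·629 − 3481 = 922;  nΣy²−(Σy)² = 7·74873 − 423801 = 100310
  √(922·100310) = √92485820 = 9616.9548
r = 7350 / 9616.9548 = 0.7643
t = r·√(n−2)/√(1−r²) = 0.7643·√5 / √(1−0.584154) = 1.709027 / 0.644861 = 2.650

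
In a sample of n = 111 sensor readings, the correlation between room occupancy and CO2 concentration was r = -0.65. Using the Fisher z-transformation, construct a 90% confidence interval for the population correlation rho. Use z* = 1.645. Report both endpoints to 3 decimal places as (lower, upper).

(-0.732, -0.549)

Fisher z: z_r = atanh(r) = ½·ln((1+(-0.65))/(1−(-0.65))) = -0.775299
SE(z) = 1/√(n−3) = 1/√108 = 0.096225
90% ⇒ z* = 1.645; margin = 1.645·0.096225 = 0.158290
CI on z-scale: (-0.933589, -0.617009)
Back-transform: tanh(-0.933589) = -0.732263, tanh(-0.617009) = -0.549042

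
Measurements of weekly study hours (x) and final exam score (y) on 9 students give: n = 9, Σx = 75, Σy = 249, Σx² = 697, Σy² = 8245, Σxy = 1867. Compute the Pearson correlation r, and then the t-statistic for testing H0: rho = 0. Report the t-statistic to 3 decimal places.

-2.360

Numerator: nΣxy − (Σx)(Σy) = 9·1867 − (75)(249) = -1872
Denominator: √[(nΣx²−(Σx)²)(nΣy²−(Σy)²)]
  nΣx²−(Σx)² = 9·697 − 5625 = 648;  nΣy²−(Σy)² = 9·8245 − 62001 = 12204
  √(648·12204) = √7908192 = 2812.1508
r = -1872 / 2812.1508 = -0.6657
t = r·√(n−2)/√(1−r²) = -0.6657·√7 / √(1−0.443156) = -1.761277 / 0.746220 = -2.360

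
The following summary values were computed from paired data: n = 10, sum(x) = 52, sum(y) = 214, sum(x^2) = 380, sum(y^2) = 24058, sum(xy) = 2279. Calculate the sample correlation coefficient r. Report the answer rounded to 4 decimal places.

S_xy = nΣxy − ΣxΣy = 10·2279 − 52·214 = 22790 − 11128 = 11662
S_xx = nΣx² − (Σx)² = 10·380 − 52² = 3800 − 2704 = 1096
S_yy = nΣy² − (Σy)² = 10·24058 − 214² = 240580 − 45796 = 194784
r = S_xy / √(S_xx·S_yy) = 11662 / √(1096·194784) = 11662 / √213483264 = 11662 / 14611.0665 = 0.7982

0.7982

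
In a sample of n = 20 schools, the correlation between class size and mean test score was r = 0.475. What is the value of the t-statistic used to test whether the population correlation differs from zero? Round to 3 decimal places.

1 − r² = 1 − 0.225625 = 0.774375;  √(1−r²) = 0.879986
√(n−2) = √18 = 4.242641
t = r·√(n−2)/√(1−r²) = 0.475 · 4.242641 / 0.879986 = 2.290

2.290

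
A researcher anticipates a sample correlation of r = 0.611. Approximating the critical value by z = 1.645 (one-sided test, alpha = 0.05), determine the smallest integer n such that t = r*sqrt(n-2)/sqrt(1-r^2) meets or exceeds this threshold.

7

r√(n−2)/√(1−r²) ≥ 1.645  ⇔  n−2 ≥ (1.645)²·(1−r²)/r²
(1−r²)/r² = (1−0.373321)/0.373321 = 1.6787
n ≥ 2 + 2.706025·1.6787 = 2 + 4.5426 = 6.5426
⌈6.5426⌉ = 7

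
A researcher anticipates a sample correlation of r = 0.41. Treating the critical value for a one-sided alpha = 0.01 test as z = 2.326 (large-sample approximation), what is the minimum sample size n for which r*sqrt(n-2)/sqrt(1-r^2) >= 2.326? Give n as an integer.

29

r√(n−2)/√(1−r²) ≥ 2.326  ⇔  n−2 ≥ (2.326)²·(1−r²)/r²
(1−r²)/r² = (1−0.1681)/0.1681 = 4.9488
n ≥ 2 + 5.410276·4.9488 = 2 + 26.7744 = 28.7744
⌈28.7744⌉ = 29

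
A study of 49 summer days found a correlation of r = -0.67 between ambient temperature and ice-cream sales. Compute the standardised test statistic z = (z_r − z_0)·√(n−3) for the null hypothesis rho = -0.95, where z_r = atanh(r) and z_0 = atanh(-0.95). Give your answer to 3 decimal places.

6.925

z_r = atanh(-0.67) = -0.810743,  z_0 = atanh(-0.95) = -1.831781
SE = 1/√(n−3) = 1/√46 = 0.147442
z = (z_r − z_0)/SE = (-0.810743 − (-1.831781)) / 0.147442 = 1.021038 / 0.147442 = 6.925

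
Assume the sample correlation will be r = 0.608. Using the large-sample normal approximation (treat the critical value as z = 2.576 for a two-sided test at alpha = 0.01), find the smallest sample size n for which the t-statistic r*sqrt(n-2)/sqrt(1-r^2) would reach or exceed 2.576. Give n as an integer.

Need r·√(n−2)/√(1−r²) ≥ 2.576
√(n−2) ≥ 2.576·√(1−0.369664) / 0.608 = 2.576·0.793937 / 0.608 = 3.3638
n−2 ≥ 11.3152  ⇒  n ≥ 13.3152
Smallest integer n = 14

14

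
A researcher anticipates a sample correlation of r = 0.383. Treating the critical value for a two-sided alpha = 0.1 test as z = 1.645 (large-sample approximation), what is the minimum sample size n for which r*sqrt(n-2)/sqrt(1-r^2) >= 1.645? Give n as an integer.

r√(n−2)/√(1−r²) ≥ 1.645  ⇔  n−2 ≥ (1.645)²·(1−r²)/r²
(1−r²)/r² = (1−0.146689)/0.146689 = 5.8171
n ≥ 2 + 2.706025·5.8171 = 2 + 15.7412 = 17.7412
⌈17.7412⌉ = 18

18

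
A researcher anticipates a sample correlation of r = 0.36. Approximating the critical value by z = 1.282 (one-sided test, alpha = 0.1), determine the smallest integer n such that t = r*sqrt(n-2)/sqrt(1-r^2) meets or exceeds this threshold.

Need r·√(n−2)/√(1−r²) ≥ 1.282
√(n−2) ≥ 1.282·√(1−0.1296) / 0.36 = 1.282·0.932952 / 0.36 = 3.3223
n−2 ≥ 11.0377  ⇒  n ≥ 13.0377
Smallest integer n = 14

14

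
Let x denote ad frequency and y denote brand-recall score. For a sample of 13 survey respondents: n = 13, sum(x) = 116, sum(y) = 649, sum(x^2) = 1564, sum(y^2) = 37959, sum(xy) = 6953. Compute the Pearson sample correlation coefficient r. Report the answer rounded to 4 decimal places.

0.6776

Numerator: nΣxy − (Σx)(Σy) = 13·6953 − (116)(649) = 15105
Denominator: √[(nΣx²−(Σx)²)(nΣy²−(Σy)²)]
  nΣx²−(Σx)² = 13·1564 − 13456 = 6876;  nΣy²−(Σy)² = 13·37959 − 421201 = 72266
  √(6876·72266) = √496901016 = 22291.2767
r = 15105 / 22291.2767 = 0.6776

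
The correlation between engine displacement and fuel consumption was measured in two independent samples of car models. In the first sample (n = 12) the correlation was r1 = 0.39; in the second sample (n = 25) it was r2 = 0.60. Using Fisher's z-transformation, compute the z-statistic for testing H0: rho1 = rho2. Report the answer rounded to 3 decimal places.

-0.711

z1 = atanh(0.39) = 0.411800,  z2 = atanh(0.60) = 0.693147
SE = √(1/(n1−3) + 1/(n2−3)) = √(1/9 + 1/22) = √(0.1111111 + 0.0454545) = √0.1565656 = 0.395684
z = (z1 − z2)/SE = (0.411800 − 0.693147) / 0.395684 = -0.281347 / 0.395684 = -0.711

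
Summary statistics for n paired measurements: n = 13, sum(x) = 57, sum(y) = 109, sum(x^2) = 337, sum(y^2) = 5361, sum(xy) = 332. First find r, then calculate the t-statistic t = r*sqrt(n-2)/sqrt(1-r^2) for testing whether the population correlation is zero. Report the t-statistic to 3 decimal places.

S_xy = nΣxy − ΣxΣy = 13·332 − 57·109 = 4316 − 6213 = -1897
S_xx = nΣx² − (Σx)² = 13·337 − 57² = 4381 − 3249 = 1132
S_yy = nΣy² − (Σy)² = 13·5361 − 109² = 69693 − 11881 = 57812
r = S_xy / √(S_xx·S_yy) = -1897 / √(1132·57812) = -1897 / √65443184 = -1897 / 8089.6962 = -0.2345
t = r·√(n−2)/√(1−r²) = -0.2345·√11 / √(1−0.054990) = -0.777749 / 0.972116 = -0.800

-0.800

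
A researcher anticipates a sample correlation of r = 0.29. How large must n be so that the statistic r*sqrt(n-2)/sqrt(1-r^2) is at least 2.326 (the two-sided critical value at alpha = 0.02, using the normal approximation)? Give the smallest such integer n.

r√(n−2)/√(1−r²) ≥ 2.326  ⇔  n−2 ≥ (2.326)²·(1−r²)/r²
(1−r²)/r² = (1−0.0841)/0.0841 = 10.8906
n ≥ 2 + 5.410276·10.8906 = 2 + 58.9212 = 60.9212
⌈60.9212⌉ = 61

61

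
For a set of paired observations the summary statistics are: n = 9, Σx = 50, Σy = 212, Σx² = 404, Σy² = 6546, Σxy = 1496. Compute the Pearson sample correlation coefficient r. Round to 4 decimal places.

Numerator: nΣxy − (Σx)(Σy) = 9·1496 − (50)(212) = 2864
Denominator: √[(nΣx²−(Σx)²)(nΣy²−(Σy)²)]
  nΣx²−(Σx)² = 9·404 − 2500 = 1136;  nΣy²−(Σy)² = 9·6546 − 44944 = 13970
  √(1136·13970) = √15869920 = 3983.7068
r = 2864 / 3983.7068 = 0.7189

0.7189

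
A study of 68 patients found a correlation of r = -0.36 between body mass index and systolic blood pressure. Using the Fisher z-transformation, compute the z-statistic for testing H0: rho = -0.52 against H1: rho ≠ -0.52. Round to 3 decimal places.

1.608

z_r = atanh(-0.36) = -0.376886,  z_0 = atanh(-0.52) = -0.576340
SE = 1/√(n−3) = 1/√65 = 0.124035
z = (z_r − z_0)/SE = (-0.376886 − (-0.576340)) / 0.124035 = 0.199454 / 0.124035 = 1.608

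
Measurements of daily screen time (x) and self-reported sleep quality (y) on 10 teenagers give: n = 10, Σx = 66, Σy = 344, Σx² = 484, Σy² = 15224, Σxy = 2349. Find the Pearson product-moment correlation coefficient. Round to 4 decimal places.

0.1940

Numerator: nΣxy − (Σx)(Σy) = 10·2349 − (66)(344) = 786
Denominator: √[(nΣx²−(Σx)²)(nΣy²−(Σy)²)]
  nΣx²−(Σx)² = 10·484 − 4356 = 484;  nΣy²−(Σy)² = 10·15224 − 118336 = 33904
  √(484·33904) = √16409536 = 4050.8685
r = 786 / 4050.8685 = 0.1940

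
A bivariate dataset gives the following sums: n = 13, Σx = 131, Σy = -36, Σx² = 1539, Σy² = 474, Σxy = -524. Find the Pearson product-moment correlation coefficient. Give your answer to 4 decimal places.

S_xy = nΣxy − ΣxΣy = 13·(-524) − 131·(-36) = -6812 − (-4716) = -2096
S_xx = nΣx² − (Σx)² = 13·1539 − 131² = 20007 − 17161 = 2846
S_yy = nΣy² − (Σy)² = 13·474 − (-36)² = 6162 − 1296 = 4866
r = S_xy / √(S_xx·S_yy) = -2096 / √(2846·4866) = -2096 / √13848636 = -2096 / 3721.3756 = -0.5632

-0.5632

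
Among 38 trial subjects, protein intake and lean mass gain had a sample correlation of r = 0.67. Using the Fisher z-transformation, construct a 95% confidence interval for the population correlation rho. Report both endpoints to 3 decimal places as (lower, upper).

(0.446, 0.815)

z_r = atanh(0.67) = 0.810743;  SE = 1/√(n−3) = 1/√35 = 0.169031
z-limits: 0.810743 ± 1.960·0.169031 = 0.810743 ± 0.331301 = [0.479442, 1.142044]
ρ-limits: (tanh 0.479442, tanh 1.142044) = (0.446, 0.815)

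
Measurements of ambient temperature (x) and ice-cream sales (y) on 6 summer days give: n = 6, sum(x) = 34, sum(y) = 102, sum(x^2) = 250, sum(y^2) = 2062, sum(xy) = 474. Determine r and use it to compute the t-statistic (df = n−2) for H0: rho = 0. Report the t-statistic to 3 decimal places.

-2.327

S_xy = nΣxy − ΣxΣy = 6·474 − 34·102 = 2844 − 3468 = -624
S_xx = nΣx² − (Σx)² = 6·250 − 34² = 1500 − 1156 = 344
S_yy = nΣy² − (Σy)² = 6·2062 − 102² = 12372 − 10404 = 1968
r = S_xy / √(S_xx·S_yy) = -624 / √(344·1968) = -624 / √676992 = -624 / 822.7952 = -0.7584
t = r·√(n−2)/√(1−r²) = -0.7584·√4 / √(1−0.575171) = -1.516800 / 0.651789 = -2.327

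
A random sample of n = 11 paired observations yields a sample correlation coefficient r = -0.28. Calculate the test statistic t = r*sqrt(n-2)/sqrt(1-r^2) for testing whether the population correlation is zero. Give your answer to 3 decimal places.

-0.875

t = r·√(n−2) / √(1−r²) with r = -0.28, n = 11
  = -0.28·√9 / √(1 − 0.0784)
  = -0.28·3.000000 / 0.960000
  = -0.840000 / 0.960000 = -0.875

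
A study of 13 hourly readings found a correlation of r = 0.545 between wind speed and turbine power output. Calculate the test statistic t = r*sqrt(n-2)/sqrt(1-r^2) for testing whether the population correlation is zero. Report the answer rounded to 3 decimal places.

2.156

1 − r² = 1 − 0.297025 = 0.702975;  √(1−r²) = 0.838436
√(n−2) = √11 = 3.316625
t = r·√(n−2)/√(1−r²) = 0.545 · 3.316625 / 0.838436 = 2.156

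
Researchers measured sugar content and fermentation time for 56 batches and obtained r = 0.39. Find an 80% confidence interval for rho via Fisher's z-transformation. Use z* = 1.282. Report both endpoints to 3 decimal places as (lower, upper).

(0.231, 0.528)

z_r = atanh(0.39) = 0.411800;  SE = 1/√(n−3) = 1/√53 = 0.137361
z-limits: 0.411800 ± 1.282·0.137361 = 0.411800 ± 0.176097 = [0.235703, 0.587897]
ρ-limits: (tanh 0.235703, tanh 0.587897) = (0.231, 0.528)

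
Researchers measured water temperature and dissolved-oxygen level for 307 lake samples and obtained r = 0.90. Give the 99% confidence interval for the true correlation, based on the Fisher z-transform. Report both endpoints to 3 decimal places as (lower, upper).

Fisher z: z_r = atanh(r) = ½·ln((1+0.90)/(1−0.90)) = 1.472219
SE(z) = 1/√(n−3) = 1/√304 = 0.057354
99% ⇒ z* = 2.576; margin = 2.576·0.057354 = 0.147744
CI on z-scale: (1.324475, 1.619963)
Back-transform: tanh(1.324475) = 0.867892, tanh(1.619963) = 0.924619

(0.868, 0.925)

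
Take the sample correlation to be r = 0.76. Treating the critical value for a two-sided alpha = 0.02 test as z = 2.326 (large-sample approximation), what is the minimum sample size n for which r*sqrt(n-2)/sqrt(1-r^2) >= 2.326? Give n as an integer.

Need r·√(n−2)/√(1−r²) ≥ 2.326
√(n−2) ≥ 2.326·√(1−0.5776) / 0.76 = 2.326·0.649923 / 0.76 = 1.9891
n−2 ≥ 3.9565  ⇒  n ≥ 5.9565
Smallest integer n = 6

6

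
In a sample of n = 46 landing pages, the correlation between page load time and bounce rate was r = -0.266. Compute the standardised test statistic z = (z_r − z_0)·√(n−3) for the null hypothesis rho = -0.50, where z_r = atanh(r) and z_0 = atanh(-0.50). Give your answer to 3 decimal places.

Fisher z: atanh(-0.266) = -0.272554, atanh(-0.50) = -0.549306
z = (z_r − z_0)·√(n−3) = (-0.272554 − (-0.549306))·√43 = 0.276752 · 6.557439 = 1.815

1.815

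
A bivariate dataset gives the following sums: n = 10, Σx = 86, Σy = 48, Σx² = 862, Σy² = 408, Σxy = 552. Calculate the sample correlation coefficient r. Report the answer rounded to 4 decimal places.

S_xy = nΣxy − ΣxΣy = 10·552 − 86·48 = 5520 − 4128 = 1392
S_xx = nΣx² − (Σx)² = 10·862 − 86² = 8620 − 7396 = 1224
S_yy = nΣy² − (Σy)² = 10·408 − 48² = 4080 − 2304 = 1776
r = S_xy / √(S_xx·S_yy) = 1392 / √(1224·1776) = 1392 / √2173824 = 1392 / 1474.3894 = 0.9441

0.9441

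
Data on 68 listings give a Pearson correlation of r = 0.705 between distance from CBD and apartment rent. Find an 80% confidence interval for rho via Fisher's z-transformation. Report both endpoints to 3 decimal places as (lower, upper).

(0.616, 0.776)

Fisher z: z_r = atanh(r) = ½·ln((1+0.705)/(1−0.705)) = 0.877173
SE(z) = 1/√(n−3) = 1/√65 = 0.124035
80% ⇒ z* = 1.282; margin = 1.282·0.124035 = 0.159013
CI on z-scale: (0.718160, 1.036186)
Back-transform: tanh(0.718160) = 0.615768, tanh(1.036186) = 0.776377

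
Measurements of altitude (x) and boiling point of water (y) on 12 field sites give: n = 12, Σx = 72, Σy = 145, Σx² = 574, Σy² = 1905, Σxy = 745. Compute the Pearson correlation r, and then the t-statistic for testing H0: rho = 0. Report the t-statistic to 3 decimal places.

S_xy = nΣxy − ΣxΣy = 12·745 − 72·145 = 8940 − 10440 = -1500
S_xx = nΣx² − (Σx)² = 12·574 − 72² = 6888 − 5184 = 1704
S_yy = nΣy² − (Σy)² = 12·1905 − 145² = 22860 − 21025 = 1835
r = S_xy / √(S_xx·S_yy) = -1500 / √(1704·1835) = -1500 / √3126840 = -1500 / 1768.2873 = -0.8483
t = r·√(n−2)/√(1−r²) = -0.8483·√10 / √(1−0.719613) = -2.682560 / 0.529516 = -5.066

-5.066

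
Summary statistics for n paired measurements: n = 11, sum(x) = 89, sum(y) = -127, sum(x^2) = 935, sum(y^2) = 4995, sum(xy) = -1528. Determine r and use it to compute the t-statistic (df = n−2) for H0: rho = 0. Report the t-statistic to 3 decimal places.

-2.107

S_xy = nΣxy − ΣxΣy = 11·(-1528) − 89·(-127) = -16808 − (-11303) = -5505
S_xx = nΣx² − (Σx)² = 11·935 − 89² = 10285 − 7921 = 2364
S_yy = nΣy² − (Σy)² = 11·4995 − (-127)² = 54945 − 16129 = 38816
r = S_xy / √(S_xx·S_yy) = -5505 / √(2364·38816) = -5505 / √91761024 = -5505 / 9579.1975 = -0.5747
t = r·√(n−2)/√(1−r²) = -0.5747·√9 / √(1−0.330280) = -1.724100 / 0.818364 = -2.107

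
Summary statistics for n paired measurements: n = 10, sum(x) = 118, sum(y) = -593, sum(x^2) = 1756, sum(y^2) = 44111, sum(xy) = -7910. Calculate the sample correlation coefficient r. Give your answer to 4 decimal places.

-0.5060

Numerator: nΣxy − (Σx)(Σy) = 10·(-7910) − (118)(-593) = -9126
Denominator: √[(nΣx²−(Σx)²)(nΣy²−(Σy)²)]
  nΣx²−(Σx)² = 10·1756 − 13924 = 3636;  nΣy²−(Σy)² = 10·44111 − 351649 = 89461
  √(3636·89461) = √325280196 = 18035.5259
r = -9126 / 18035.5259 = -0.5060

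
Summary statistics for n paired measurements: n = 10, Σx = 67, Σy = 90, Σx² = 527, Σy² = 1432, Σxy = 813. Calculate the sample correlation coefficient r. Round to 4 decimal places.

0.9528

S_xy = nΣxy − ΣxΣy = 10·813 − 67·90 = 8130 − 6030 = 2100
S_xx = nΣx² − (Σx)² = 10·527 − 67² = 5270 − 4489 = 781
S_yy = nΣy² − (Σy)² = 10·1432 − 90² = 14320 − 8100 = 6220
r = S_xy / √(S_xx·S_yy) = 2100 / √(781·6220) = 2100 / √4857820 = 2100 / 2204.0463 = 0.9528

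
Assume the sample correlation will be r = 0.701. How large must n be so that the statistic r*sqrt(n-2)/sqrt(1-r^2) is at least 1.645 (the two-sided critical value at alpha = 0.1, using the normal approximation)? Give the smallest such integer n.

Need r·√(n−2)/√(1−r²) ≥ 1.645
√(n−2) ≥ 1.645·√(1−0.491401) / 0.701 = 1.645·0.713161 / 0.701 = 1.6735
n−2 ≥ 2.8006  ⇒  n ≥ 4.8006
Smallest integer n = 5

5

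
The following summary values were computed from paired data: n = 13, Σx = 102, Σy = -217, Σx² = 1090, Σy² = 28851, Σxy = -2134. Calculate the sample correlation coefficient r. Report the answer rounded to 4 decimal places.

Numerator: nΣxy − (Σx)(Σy) = 13·(-2134) − (102)(-217) = -5608
Denominator: √[(nΣx²−(Σx)²)(nΣy²−(Σy)²)]
  nΣx²−(Σx)² = 13·1090 − 10404 = 3766;  nΣy²−(Σy)² = 13·28851 − 47089 = 327974
  √(3766·327974) = √1235150084 = 35144.7021
r = -5608 / 35144.7021 = -0.1596

-0.1596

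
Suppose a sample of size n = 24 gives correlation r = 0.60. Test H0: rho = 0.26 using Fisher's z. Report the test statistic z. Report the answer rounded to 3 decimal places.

Fisher z: atanh(0.60) = 0.693147, atanh(0.26) = 0.266108
z = (z_r − z_0)·√(n−3) = (0.693147 − 0.266108)·√21 = 0.427039 · 4.582576 = 1.957

1.957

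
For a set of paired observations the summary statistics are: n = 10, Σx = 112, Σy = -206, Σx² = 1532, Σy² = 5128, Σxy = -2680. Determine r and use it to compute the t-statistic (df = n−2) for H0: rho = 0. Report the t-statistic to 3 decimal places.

-3.231

Numerator: nΣxy − (Σx)(Σy) = 10·(-2680) − (112)(-206) = -3728
Denominator: √[(nΣx²−(Σx)²)(nΣy²−(Σy)²)]
  nΣx²−(Σx)² = 10·1532 − 12544 = 2776;  nΣy²−(Σy)² = 10·5128 − 42436 = 8844
  √(2776·8844) = √24550944 = 4954.8909
r = -3728 / 4954.8909 = -0.7524
t = r·√(n−2)/√(1−r²) = -0.7524·√8 / √(1−0.566106) = -2.128109 / 0.658706 = -3.231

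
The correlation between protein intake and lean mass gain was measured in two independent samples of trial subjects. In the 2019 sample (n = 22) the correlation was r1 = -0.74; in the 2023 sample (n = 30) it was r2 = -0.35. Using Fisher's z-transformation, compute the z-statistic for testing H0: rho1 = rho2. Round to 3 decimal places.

-1.954

z1 = atanh(-0.74) = -0.950479,  z2 = atanh(-0.35) = -0.365444
SE = √(1/(n1−3) + 1/(n2−3)) = √(1/19 + 1/27) = √(0.0526316 + 0.0370370) = √0.0896686 = 0.299447
z = (z1 − z2)/SE = (-0.950479 − (-0.365444)) / 0.299447 = -0.585035 / 0.299447 = -1.954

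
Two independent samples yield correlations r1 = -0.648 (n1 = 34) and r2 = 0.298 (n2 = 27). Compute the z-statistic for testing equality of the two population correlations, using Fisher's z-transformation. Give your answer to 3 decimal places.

-3.969

Fisher z-transforms: z1 = atanh(-0.648) = -0.771843, z2 = atanh(0.298) = 0.307323; difference d = -1.079166
Var(d) = 1/31 + 1/24 = 0.0322581 + 0.0416667 = 0.0739248
z = d/√Var(d) = -1.079166 / √0.0739248 = -1.079166 / 0.271891 = -3.969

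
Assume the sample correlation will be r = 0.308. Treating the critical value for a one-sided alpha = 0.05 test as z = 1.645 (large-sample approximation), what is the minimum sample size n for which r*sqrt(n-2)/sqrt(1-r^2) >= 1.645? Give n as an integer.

28

r√(n−2)/√(1−r²) ≥ 1.645  ⇔  n−2 ≥ (1.645)²·(1−r²)/r²
(1−r²)/r² = (1−0.094864)/0.094864 = 9.5414
n ≥ 2 + 2.706025·9.5414 = 2 + 25.8193 = 27.8193
⌈27.8193⌉ = 28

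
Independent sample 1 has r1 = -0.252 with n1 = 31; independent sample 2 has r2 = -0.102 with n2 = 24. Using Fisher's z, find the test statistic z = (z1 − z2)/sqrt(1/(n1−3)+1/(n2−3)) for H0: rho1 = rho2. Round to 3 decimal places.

-0.538

Fisher z-transforms: z1 = atanh(-0.252) = -0.257547, z2 = atanh(-0.102) = -0.102356; difference d = -0.155191
Var(d) = 1/28 + 1/21 = 0.0357143 + 0.0476190 = 0.0833333
z = d/√Var(d) = -0.155191 / √0.0833333 = -0.155191 / 0.288675 = -0.538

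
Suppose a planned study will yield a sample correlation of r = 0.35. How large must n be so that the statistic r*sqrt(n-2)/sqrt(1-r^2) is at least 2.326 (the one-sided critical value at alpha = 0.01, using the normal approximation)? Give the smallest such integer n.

41

Need r·√(n−2)/√(1−r²) ≥ 2.326
√(n−2) ≥ 2.326·√(1−0.1225) / 0.35 = 2.326·0.936750 / 0.35 = 6.2254
n−2 ≥ 38.7556  ⇒  n ≥ 40.7556
Smallest integer n = 41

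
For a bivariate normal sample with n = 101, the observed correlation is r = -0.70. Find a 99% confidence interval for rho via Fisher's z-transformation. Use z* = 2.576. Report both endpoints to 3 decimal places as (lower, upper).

(-0.810, -0.542)

z_r = atanh(-0.70) = -0.867301;  SE = 1/√(n−3) = 1/√98 = 0.101015
z-limits: -0.867301 ± 2.576·0.101015 = -0.867301 ± 0.260215 = [-1.127516, -0.607086]
ρ-limits: (tanh -1.127516, tanh -0.607086) = (-0.810, -0.542)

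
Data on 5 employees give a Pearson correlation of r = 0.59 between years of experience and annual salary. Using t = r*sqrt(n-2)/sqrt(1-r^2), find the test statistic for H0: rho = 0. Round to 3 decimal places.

1.266

t = r·√(n−2) / √(1−r²) with r = 0.59, n = 5
  = 0.59·√3 / √(1 − 0.3481)
  = 0.59·1.732051 / 0.807403
  = 1.021910 / 0.807403 = 1.266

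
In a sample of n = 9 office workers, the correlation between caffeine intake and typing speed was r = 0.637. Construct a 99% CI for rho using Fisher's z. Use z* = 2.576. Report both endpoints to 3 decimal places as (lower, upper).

(-0.290, 0.947)

Fisher z: z_r = atanh(r) = ½·ln((1+0.637)/(1−0.637)) = 0.753109
SE(z) = 1/√(n−3) = 1/√6 = 0.408248
99% ⇒ z* = 2.576; margin = 2.576·0.408248 = 1.051647
CI on z-scale: (-0.298538, 1.804756)
Back-transform: tanh(-0.298538) = -0.289974, tanh(1.804756) = 0.947296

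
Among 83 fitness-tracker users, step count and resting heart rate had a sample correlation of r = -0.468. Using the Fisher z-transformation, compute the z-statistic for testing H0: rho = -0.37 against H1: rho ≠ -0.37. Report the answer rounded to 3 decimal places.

-1.065

z_r = atanh(-0.468) = -0.507506,  z_0 = atanh(-0.37) = -0.388423
SE = 1/√(n−3) = 1/√80 = 0.111803
z = (z_r − z_0)/SE = (-0.507506 − (-0.388423)) / 0.111803 = -0.119083 / 0.111803 = -1.065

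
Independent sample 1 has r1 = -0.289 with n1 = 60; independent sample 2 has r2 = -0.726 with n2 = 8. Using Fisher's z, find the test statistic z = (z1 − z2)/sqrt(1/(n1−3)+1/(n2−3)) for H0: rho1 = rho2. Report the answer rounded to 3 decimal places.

1.335

z1 = atanh(-0.289) = -0.297475,  z2 = atanh(-0.726) = -0.920217
SE = √(1/(n1−3) + 1/(n2−3)) = √(1/57 + 1/5) = √(0.0175439 + 0.2000000) = √0.2175439 = 0.466416
z = (z1 − z2)/SE = (-0.297475 − (-0.920217)) / 0.466416 = 0.622742 / 0.466416 = 1.335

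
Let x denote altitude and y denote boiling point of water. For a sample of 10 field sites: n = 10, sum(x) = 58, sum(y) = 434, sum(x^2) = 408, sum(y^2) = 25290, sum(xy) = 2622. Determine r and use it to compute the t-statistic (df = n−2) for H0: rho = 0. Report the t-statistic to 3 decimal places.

0.441

Numerator: nΣxy − (Σx)(Σy) = 10·2622 − (58)(434) = 1048
Denominator: √[(nΣx²−(Σx)²)(nΣy²−(Σy)²)]
  nΣx²−(Σx)² = 10·408 − 3364 = 716;  nΣy²−(Σy)² = 10·25290 − 188356 = 64544
  √(716·64544) = √46213504 = 6798.0515
r = 1048 / 6798.0515 = 0.1542
t = r·√(n−2)/√(1−r²) = 0.1542·√8 / √(1−0.023778) = 0.436143 / 0.988039 = 0.441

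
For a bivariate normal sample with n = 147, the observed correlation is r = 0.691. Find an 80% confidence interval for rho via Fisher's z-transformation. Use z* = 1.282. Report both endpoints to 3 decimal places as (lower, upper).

(0.631, 0.743)

Fisher z: z_r = atanh(r) = ½·ln((1+0.691)/(1−0.691)) = 0.849867
SE(z) = 1/√(n−3) = 1/√144 = 0.083333
80% ⇒ z* = 1.282; margin = 1.282·0.083333 = 0.106833
CI on z-scale: (0.743034, 0.956700)
Back-transform: tanh(0.743034) = 0.630975, tanh(0.956700) = 0.742801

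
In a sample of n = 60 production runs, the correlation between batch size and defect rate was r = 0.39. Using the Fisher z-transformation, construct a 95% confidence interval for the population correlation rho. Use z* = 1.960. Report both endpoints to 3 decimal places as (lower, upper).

(0.151, 0.586)

z_r = atanh(0.39) = 0.411800;  SE = 1/√(n−3) = 1/√57 = 0.132453
z-limits: 0.411800 ± 1.960·0.132453 = 0.411800 ± 0.259608 = [0.152192, 0.671408]
ρ-limits: (tanh 0.152192, tanh 0.671408) = (0.151, 0.586)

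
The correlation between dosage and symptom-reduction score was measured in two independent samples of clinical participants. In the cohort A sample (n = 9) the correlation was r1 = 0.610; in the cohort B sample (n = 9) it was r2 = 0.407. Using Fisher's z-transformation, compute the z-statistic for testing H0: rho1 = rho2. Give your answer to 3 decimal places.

0.480

z1 = atanh(0.610) = 0.708921,  z2 = atanh(0.407) = 0.432010
SE = √(1/(n1−3) + 1/(n2−3)) = √(1/6 + 1/6) = √(0.1666667 + 0.1666667) = √0.3333334 = 0.577350
z = (z1 − z2)/SE = (0.708921 − 0.432010) / 0.577350 = 0.276911 / 0.577350 = 0.480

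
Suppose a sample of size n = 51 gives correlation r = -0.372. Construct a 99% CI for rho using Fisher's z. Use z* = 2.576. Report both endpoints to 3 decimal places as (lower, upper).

(-0.643, -0.019)

Fisher z: z_r = atanh(r) = ½·ln((1+(-0.372))/(1−(-0.372))) = -0.390742
SE(z) = 1/√(n−3) = 1/√48 = 0.144338
99% ⇒ z* = 2.576; margin = 2.576·0.144338 = 0.371815
CI on z-scale: (-0.762557, -0.018927)
Back-transform: tanh(-0.762557) = -0.642581, tanh(-0.018927) = -0.018925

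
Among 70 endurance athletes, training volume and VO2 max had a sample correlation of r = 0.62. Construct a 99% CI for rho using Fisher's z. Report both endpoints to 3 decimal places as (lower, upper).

(0.389, 0.778)

z_r = atanh(0.62) = 0.725005;  SE = 1/√(n−3) = 1/√67 = 0.122169
z-limits: 0.725005 ± 2.576·0.122169 = 0.725005 ± 0.314707 = [0.410298, 1.039712]
ρ-limits: (tanh 0.410298, tanh 1.039712) = (0.389, 0.778)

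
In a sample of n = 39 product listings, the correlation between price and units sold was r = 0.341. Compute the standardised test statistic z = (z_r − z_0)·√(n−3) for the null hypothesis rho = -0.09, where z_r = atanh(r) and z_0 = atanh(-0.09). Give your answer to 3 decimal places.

2.673

z_r = atanh(0.341) = 0.355224,  z_0 = atanh(-0.09) = -0.090244
SE = 1/√(n−3) = 1/√36 = 0.166667
z = (z_r − z_0)/SE = (0.355224 − (-0.090244)) / 0.166667 = 0.445468 / 0.166667 = 2.673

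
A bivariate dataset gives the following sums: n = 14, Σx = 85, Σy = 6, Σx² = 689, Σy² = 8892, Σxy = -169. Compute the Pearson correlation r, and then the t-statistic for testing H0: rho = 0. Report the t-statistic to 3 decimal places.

S_xy = nΣxy − ΣxΣy = 14·(-169) − 85·6 = -2366 − 510 = -2876
S_xx = nΣx² − (Σx)² = 14·689 − 85² = 9646 − 7225 = 2421
S_yy = nΣy² − (Σy)² = 14·8892 − 6² = 124488 − 36 = 124452
r = S_xy / √(S_xx·S_yy) = -2876 / √(2421·124452) = -2876 / √301298292 = -2876 / 17357.9461 = -0.1657
t = r·√(n−2)/√(1−r²) = -0.1657·√12 / √(1−0.027456) = -0.574002 / 0.986176 = -0.582

-0.582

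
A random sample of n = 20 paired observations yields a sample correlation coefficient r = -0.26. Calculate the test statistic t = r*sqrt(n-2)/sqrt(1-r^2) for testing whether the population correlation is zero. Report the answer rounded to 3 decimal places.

1 − r² = 1 − 0.0676 = 0.9324;  √(1−r²) = 0.965609
√(n−2) = √18 = 4.242641
t = r·√(n−2)/√(1−r²) = -0.26 · 4.242641 / 0.965609 = -1.142

-1.142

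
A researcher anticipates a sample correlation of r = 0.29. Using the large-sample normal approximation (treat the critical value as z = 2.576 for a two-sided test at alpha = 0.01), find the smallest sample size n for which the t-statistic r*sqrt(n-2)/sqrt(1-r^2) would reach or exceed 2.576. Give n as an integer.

r√(n−2)/√(1−r²) ≥ 2.576  ⇔  n−2 ≥ (2.576)²·(1−r²)/r²
(1−r²)/r² = (1−0.0841)/0.0841 = 10.8906
n ≥ 2 + 6.635776·10.8906 = 2 + 72.2676 = 74.2676
⌈74.2676⌉ = 75

75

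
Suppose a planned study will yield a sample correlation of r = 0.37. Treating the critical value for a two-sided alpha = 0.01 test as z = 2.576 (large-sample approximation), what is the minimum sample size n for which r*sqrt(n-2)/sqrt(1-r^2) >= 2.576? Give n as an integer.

44

r√(n−2)/√(1−r²) ≥ 2.576  ⇔  n−2 ≥ (2.576)²·(1−r²)/r²
(1−r²)/r² = (1−0.1369)/0.1369 = 6.3046
n ≥ 2 + 6.635776·6.3046 = 2 + 41.8359 = 43.8359
⌈43.8359⌉ = 44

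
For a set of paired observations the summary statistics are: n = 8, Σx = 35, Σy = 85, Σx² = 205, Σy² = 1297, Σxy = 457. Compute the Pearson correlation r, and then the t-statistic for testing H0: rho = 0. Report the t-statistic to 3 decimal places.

1.816

Numerator: nΣxy − (Σx)(Σy) = 8·457 − (35)(85) = 681
Denominator: √[(nΣx²−(Σx)²)(nΣy²−(Σy)²)]
  nΣx²−(Σx)² = 8·205 − 1225 = 415;  nΣy²−(Σy)² = 8·1297 − 7225 = 3151
  √(415·3151) = √1307665 = 1143.5318
r = 681 / 1143.5318 = 0.5955
t = r·√(n−2)/√(1−r²) = 0.5955·√6 / √(1−0.354620) = 1.458671 / 0.803355 = 1.816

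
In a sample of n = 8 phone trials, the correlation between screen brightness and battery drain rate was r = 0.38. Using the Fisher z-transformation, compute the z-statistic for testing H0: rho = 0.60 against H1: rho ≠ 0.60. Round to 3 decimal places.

-0.655

Fisher z: atanh(0.38) = 0.400060, atanh(0.60) = 0.693147
z = (z_r − z_0)·√(n−3) = (0.400060 − 0.693147)·√5 = -0.293087 · 2.236068 = -0.655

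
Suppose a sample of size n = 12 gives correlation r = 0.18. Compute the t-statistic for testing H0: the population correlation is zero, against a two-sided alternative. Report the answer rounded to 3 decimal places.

t = r·√(n−2) / √(1−r²) with r = 0.18, n = 12
  = 0.18·√10 / √(1 − 0.0324)
  = 0.18·3.162278 / 0.983667
  = 0.569210 / 0.983667 = 0.579

0.579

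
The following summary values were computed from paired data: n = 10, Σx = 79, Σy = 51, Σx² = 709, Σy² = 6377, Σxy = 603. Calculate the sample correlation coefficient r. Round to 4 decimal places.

0.2777

S_xy = nΣxy − ΣxΣy = 10·603 − 79·51 = 6030 − 4029 = 2001
S_xx = nΣx² − (Σx)² = 10·709 − 79² = 7090 − 6241 = 849
S_yy = nΣy² − (Σy)² = 10·6377 − 51² = 63770 − 2601 = 61169
r = S_xy / √(S_xx·S_yy) = 2001 / √(849·61169) = 2001 / √51932481 = 2001 / 7206.4194 = 0.2777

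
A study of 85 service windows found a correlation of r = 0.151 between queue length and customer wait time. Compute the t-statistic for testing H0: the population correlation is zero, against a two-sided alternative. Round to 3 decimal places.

t = r·√(n−2) / √(1−r²) with r = 0.151, n = 85
  = 0.151·√83 / √(1 − 0.022801)
  = 0.151·9.110434 / 0.988534
  = 1.375676 / 0.988534 = 1.392

1.392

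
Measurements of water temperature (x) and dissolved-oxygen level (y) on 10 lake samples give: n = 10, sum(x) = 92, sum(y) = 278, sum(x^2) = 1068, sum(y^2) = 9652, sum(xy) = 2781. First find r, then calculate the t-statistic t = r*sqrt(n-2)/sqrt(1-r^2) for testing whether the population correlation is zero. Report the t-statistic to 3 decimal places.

Numerator: nΣxy − (Σx)(Σy) = 10·2781 − (92)(278) = 2234
Denominator: √[(nΣx²−(Σx)²)(nΣy²−(Σy)²)]
  nΣx²−(Σx)² = 10·1068 − 8464 = 2216;  nΣy²−(Σy)² = 10·9652 − 77284 = 19236
  √(2216·19236) = √42626976 = 6528.9338
r = 2234 / 6528.9338 = 0.3422
t = r·√(n−2)/√(1−r²) = 0.3422·√8 / √(1−0.117101) = 0.967888 / 0.939627 = 1.030

1.030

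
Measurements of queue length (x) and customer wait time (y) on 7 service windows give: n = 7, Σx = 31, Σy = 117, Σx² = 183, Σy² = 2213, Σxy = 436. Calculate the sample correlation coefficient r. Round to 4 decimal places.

Numerator: nΣxy − (Σx)(Σy) = 7·436 − (31)(117) = -575
Denominator: √[(nΣx²−(Σx)²)(nΣy²−(Σy)²)]
  nΣx²−(Σx)² = 7·183 − 961 = 320;  nΣy²−(Σy)² = 7·2213 − 13689 = 1802
  √(320·1802) = √576640 = 759.3682
r = -575 / 759.3682 = -0.7572

-0.7572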